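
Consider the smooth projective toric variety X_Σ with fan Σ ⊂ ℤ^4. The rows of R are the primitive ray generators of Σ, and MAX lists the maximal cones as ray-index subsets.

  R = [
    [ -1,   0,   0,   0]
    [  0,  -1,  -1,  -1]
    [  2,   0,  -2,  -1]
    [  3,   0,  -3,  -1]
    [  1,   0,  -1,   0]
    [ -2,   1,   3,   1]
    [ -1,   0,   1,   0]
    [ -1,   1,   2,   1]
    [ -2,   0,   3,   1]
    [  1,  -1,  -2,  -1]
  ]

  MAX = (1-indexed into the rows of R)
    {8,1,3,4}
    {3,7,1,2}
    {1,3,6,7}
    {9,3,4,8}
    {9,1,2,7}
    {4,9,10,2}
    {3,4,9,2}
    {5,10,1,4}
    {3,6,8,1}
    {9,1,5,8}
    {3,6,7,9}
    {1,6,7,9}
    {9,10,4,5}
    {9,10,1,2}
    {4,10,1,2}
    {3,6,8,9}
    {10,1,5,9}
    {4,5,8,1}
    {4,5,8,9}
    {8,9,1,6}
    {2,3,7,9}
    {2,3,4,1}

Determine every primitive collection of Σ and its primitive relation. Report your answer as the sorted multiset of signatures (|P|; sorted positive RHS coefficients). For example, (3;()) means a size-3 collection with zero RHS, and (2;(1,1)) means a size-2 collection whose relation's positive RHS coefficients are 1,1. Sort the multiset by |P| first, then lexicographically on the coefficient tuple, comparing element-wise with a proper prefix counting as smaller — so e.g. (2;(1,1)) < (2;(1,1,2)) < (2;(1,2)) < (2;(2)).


Primitive collections (15):

  {5,7}:  v_{5} + v_{7} = 0  →  sig = (2;())
  {8,10}:  v_{8} + v_{10} = 0  →  sig = (2;())
  {2,5}:  v_{2} + v_{5} = v_{10}  →  sig = (2;(1))
  {2,8}:  v_{2} + v_{8} = v_{7}  →  sig = (2;(1))
  {3,5}:  v_{3} + v_{5} = v_{4}  →  sig = (2;(1))
  {4,7}:  v_{4} + v_{7} = v_{3}  →  sig = (2;(1))
  {5,6}:  v_{5} + v_{6} = v_{8}  →  sig = (2;(1))
  {6,10}:  v_{6} + v_{10} = v_{7}  →  sig = (2;(1))
  {7,8}:  v_{7} + v_{8} = v_{6}  →  sig = (2;(1))
  {7,10}:  v_{7} + v_{10} = v_{2}  →  sig = (2;(1))
  {3,10}:  v_{3} + v_{10} = v_{2} + v_{4}  →  sig = (2;(1,1))
  {4,6}:  v_{4} + v_{6} = v_{3} + v_{8}  →  sig = (2;(1,1))
  {2,6}:  v_{2} + v_{6} = 2·v_{7}  →  sig = (2;(2))
  {1,4,9}:  v_{1} + v_{4} + v_{9} = 0  →  sig = (3;())
  {1,3,9}:  v_{1} + v_{3} + v_{9} = v_{7}  →  sig = (3;(1))

Sorted signature multiset PRS(X):
[(2;()), (2;()), (2;(1)), (2;(1)), (2;(1)), (2;(1)), (2;(1)), (2;(1)), (2;(1)), (2;(1)), (2;(1,1)), (2;(1,1)), (2;(2)), (3;()), (3;(1))]


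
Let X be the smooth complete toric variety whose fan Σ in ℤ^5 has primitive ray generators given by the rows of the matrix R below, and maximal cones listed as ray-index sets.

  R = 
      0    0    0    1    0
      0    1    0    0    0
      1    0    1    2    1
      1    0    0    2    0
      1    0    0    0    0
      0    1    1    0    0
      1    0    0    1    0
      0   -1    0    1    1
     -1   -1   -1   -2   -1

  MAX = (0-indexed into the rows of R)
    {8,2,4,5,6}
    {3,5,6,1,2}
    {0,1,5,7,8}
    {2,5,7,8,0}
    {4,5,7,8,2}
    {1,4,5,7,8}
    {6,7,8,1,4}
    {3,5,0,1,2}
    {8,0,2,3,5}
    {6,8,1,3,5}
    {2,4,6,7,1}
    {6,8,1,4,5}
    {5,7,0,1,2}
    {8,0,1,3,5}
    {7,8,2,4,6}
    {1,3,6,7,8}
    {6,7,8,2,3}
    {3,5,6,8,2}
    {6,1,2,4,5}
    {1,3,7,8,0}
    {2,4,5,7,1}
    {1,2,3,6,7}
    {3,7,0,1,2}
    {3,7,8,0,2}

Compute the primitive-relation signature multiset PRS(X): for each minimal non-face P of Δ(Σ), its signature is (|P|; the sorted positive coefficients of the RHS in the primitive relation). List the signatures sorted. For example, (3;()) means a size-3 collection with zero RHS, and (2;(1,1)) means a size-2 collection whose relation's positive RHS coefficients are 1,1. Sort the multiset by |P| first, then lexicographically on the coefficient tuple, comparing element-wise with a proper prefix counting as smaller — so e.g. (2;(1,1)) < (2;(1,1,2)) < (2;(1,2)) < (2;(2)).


Minimal non-faces — 6 found among 9 rays, 24 max cones:

  • {0,4}:  v_{0} + v_{4} = v_{6} ; sig = (2;(1))
  • {0,6}:  v_{0} + v_{6} = v_{3} ; sig = (2;(1))
  • {3,4}:  v_{3} + v_{4} = 2·v_{6} ; sig = (2;(2))
  • {1,2,8}:  v_{1} + v_{2} + v_{8} = 0 ; sig = (3;())
  • {5,6,7}:  v_{5} + v_{6} + v_{7} = v_{2} ; sig = (3;(1))
  • {3,5,7}:  v_{3} + v_{5} + v_{7} = v_{0} + v_{2} ; sig = (3;(1,1))

so the primitive-relation signature multiset is
    (2;(1))
    (2;(1))
    (2;(2))
    (3;())
    (3;(1))
    (3;(1,1))


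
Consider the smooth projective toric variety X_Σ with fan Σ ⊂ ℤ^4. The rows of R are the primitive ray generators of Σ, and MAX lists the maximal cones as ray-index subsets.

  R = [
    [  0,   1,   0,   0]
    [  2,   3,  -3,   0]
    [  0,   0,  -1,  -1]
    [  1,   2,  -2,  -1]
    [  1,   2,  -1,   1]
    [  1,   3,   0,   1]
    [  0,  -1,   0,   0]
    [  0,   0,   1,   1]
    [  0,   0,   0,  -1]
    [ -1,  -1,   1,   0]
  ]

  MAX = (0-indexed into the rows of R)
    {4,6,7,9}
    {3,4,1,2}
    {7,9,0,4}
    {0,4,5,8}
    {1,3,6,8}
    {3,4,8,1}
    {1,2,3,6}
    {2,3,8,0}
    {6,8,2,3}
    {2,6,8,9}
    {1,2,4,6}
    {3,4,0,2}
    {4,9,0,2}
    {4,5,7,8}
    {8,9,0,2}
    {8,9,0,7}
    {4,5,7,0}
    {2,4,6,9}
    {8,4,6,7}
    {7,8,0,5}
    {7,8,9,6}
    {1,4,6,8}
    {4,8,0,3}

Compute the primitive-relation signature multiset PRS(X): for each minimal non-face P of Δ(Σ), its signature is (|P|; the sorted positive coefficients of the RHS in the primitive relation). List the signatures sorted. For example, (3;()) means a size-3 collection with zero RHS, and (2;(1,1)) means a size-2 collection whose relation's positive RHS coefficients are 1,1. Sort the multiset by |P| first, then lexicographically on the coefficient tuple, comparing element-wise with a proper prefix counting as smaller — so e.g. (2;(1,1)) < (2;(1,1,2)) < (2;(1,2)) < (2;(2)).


The 17 primitive collections of Σ (r=10, n=4):

  P={0,6}:  v_{0} + v_{6} = 0 ; sig = (2;())
  P={2,7}:  v_{2} + v_{7} = 0 ; sig = (2;())
  P={0,1}:  v_{0} + v_{1} = v_{3} + v_{4} ; sig = (2;(1,1))
  P={1,9}:  v_{1} + v_{9} = v_{2} + v_{4} ; sig = (2;(1,1))
  P={3,7}:  v_{3} + v_{7} = v_{4} + v_{8} ; sig = (2;(1,1))
  P={3,9}:  v_{3} + v_{9} = v_{0} + v_{2} ; sig = (2;(1,1))
  P={2,5}:  v_{2} + v_{5} = v_{0} + v_{4} + v_{8} ; sig = (2;(1,1,1))
  P={5,6}:  v_{5} + v_{6} = v_{4} + v_{7} + v_{8} ; sig = (2;(1,1,1))
  P={1,7}:  v_{1} + v_{7} = 2·v_{4} + v_{6} + v_{8} ; sig = (2;(1,1,2))
  P={5,9}:  v_{5} + v_{9} = 2·v_{0} + v_{7} ; sig = (2;(1,2))
  P={3,5}:  v_{3} + v_{5} = v_{0} + 2·v_{4} + 2·v_{8} ; sig = (2;(1,2,2))
  P={1,5}:  v_{1} + v_{5} = 3·v_{4} + 2·v_{8} ; sig = (2;(2,3))
  P={2,4,8}:  v_{2} + v_{4} + v_{8} = v_{3} ; sig = (3;(1))
  P={3,4,6}:  v_{3} + v_{4} + v_{6} = v_{1} ; sig = (3;(1))
  P={4,8,9}:  v_{4} + v_{8} + v_{9} = v_{0} ; sig = (3;(1))
  P={1,2,8}:  v_{1} + v_{2} + v_{8} = 2·v_{3} + v_{6} ; sig = (3;(1,2))
  P={0,4,7,8}:  v_{0} + v_{4} + v_{7} + v_{8} = v_{5} ; sig = (4;(1))

so the primitive-relation signature multiset is
    (2;())
    (2;())
    (2;(1,1))
    (2;(1,1))
    (2;(1,1))
    (2;(1,1))
    (2;(1,1,1))
    (2;(1,1,1))
    (2;(1,1,2))
    (2;(1,2))
    (2;(1,2,2))
    (2;(2,3))
    (3;(1))
    (3;(1))
    (3;(1))
    (3;(1,2))
    (4;(1))


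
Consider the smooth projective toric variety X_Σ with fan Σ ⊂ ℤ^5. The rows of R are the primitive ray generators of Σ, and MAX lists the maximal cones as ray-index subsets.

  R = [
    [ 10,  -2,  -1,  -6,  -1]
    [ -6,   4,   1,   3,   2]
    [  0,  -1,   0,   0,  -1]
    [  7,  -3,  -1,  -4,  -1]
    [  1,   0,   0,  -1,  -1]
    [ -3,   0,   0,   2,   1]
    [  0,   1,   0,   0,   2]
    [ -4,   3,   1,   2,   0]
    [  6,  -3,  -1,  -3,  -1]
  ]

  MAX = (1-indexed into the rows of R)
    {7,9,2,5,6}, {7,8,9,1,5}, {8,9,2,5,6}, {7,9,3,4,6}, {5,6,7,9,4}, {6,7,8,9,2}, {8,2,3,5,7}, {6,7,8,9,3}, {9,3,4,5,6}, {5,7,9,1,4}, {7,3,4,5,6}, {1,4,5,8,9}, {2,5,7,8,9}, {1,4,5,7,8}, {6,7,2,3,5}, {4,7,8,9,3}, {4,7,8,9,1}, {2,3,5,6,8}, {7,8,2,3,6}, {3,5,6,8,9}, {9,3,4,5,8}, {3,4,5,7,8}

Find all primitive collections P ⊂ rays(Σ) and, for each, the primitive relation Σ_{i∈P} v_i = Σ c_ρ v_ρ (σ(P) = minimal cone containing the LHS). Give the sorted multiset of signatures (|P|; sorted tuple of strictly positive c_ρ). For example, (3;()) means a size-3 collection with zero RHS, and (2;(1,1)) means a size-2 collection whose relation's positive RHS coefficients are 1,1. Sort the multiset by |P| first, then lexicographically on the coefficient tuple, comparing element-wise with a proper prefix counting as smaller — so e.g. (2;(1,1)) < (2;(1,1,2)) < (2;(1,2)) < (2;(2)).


Minimal non-faces — 9 found among 9 rays, 22 max cones:

  • {2,4}:  v_{2} + v_{4} = v_{5} + v_{7}  so sig = (2;(1,1))
  • {1,6}:  v_{1} + v_{6} = v_{5} + v_{7} + v_{9}  so sig = (2;(1,1,1))
  • {1,2}:  v_{1} + v_{2} = 2·v_{5} + 2·v_{7} + v_{8} + v_{9}  so sig = (2;(1,1,2,2))
  • {1,3}:  v_{1} + v_{3} = 2·v_{4} + v_{8}  so sig = (2;(1,2))
  • {2,3,9}:  v_{2} + v_{3} + v_{9} = 0  so sig = (3;())
  • {4,6,8}:  v_{4} + v_{6} + v_{8} = 0  so sig = (3;())
  • {3,5,7,9}:  v_{3} + v_{5} + v_{7} + v_{9} = v_{4}  so sig = (4;(1))
  • {5,6,7,8}:  v_{5} + v_{6} + v_{7} + v_{8} = v_{2}  so sig = (4;(1))
  • {4,5,7,8,9}:  v_{4} + v_{5} + v_{7} + v_{8} + v_{9} = v_{1}  so sig = (5;(1))

Hence PRS(X_Σ) =
{ (2;(1,1)),  (2;(1,1,1)),  (2;(1,1,2,2)),  (2;(1,2)),  (3;()) ×2,  (4;(1)) ×2,  (5;(1)) }


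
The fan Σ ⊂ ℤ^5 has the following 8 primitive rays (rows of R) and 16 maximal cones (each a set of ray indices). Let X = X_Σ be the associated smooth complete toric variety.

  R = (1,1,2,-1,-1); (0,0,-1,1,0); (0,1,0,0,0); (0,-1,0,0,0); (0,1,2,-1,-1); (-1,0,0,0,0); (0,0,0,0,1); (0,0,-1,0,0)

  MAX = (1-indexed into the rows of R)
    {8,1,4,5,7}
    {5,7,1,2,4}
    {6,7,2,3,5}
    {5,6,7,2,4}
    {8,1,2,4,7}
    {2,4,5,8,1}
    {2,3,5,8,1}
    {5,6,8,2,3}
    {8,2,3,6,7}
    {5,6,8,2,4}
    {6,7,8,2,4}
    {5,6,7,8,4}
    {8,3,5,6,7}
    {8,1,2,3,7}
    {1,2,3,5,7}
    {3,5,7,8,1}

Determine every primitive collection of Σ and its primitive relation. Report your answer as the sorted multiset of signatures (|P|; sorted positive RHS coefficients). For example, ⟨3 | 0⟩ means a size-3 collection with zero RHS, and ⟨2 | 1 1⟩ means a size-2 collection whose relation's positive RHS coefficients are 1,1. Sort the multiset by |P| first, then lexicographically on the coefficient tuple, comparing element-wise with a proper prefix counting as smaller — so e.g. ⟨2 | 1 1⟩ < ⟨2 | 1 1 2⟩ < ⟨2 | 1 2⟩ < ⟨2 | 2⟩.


3 minimal non-faces of Δ(Σ) (on 8 rays):

  {3,4}:  v_{3} + v_{4} = 0  so sig = ⟨2 | 0⟩
  {1,6}:  v_{1} + v_{6} = v_{5}  so sig = ⟨2 | 1⟩
  {2,5,7,8}:  v_{2} + v_{5} + v_{7} + v_{8} = v_{3}  so sig = ⟨4 | 1⟩

Sorted signature multiset PRS(X):
    |P|=2: 2 collections, coeffs (), (1)
    |P|=4: 1 collection, coeffs (1)


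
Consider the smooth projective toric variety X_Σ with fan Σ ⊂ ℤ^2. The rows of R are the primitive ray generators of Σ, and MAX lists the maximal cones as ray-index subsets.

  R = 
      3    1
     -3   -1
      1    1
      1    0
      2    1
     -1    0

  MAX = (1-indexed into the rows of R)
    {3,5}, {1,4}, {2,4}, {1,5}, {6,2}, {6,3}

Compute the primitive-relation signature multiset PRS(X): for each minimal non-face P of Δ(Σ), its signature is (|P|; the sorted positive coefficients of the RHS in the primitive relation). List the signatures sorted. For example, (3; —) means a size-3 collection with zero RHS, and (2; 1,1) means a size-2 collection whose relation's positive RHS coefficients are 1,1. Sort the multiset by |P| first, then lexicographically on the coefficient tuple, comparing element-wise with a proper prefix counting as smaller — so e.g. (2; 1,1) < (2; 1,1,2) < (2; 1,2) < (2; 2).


Minimal non-faces — 9 found among 6 rays, 6 max cones:

  P = {1,2}:  v_{1} + v_{2} = 0 ; sig = (2; —)
  P = {4,6}:  v_{4} + v_{6} = 0 ; sig = (2; —)
  P = {1,6}:  v_{1} + v_{6} = v_{5} ; sig = (2; 1)
  P = {2,5}:  v_{2} + v_{5} = v_{6} ; sig = (2; 1)
  P = {3,4}:  v_{3} + v_{4} = v_{5} ; sig = (2; 1)
  P = {4,5}:  v_{4} + v_{5} = v_{1} ; sig = (2; 1)
  P = {5,6}:  v_{5} + v_{6} = v_{3} ; sig = (2; 1)
  P = {1,3}:  v_{1} + v_{3} = 2·v_{5} ; sig = (2; 2)
  P = {2,3}:  v_{2} + v_{3} = 2·v_{6} ; sig = (2; 2)

Signatures (|P|; sorted positive RHS coefficients), sorted:
{ (2; —) ×2,  (2; 1) ×5,  (2; 2) ×2 }


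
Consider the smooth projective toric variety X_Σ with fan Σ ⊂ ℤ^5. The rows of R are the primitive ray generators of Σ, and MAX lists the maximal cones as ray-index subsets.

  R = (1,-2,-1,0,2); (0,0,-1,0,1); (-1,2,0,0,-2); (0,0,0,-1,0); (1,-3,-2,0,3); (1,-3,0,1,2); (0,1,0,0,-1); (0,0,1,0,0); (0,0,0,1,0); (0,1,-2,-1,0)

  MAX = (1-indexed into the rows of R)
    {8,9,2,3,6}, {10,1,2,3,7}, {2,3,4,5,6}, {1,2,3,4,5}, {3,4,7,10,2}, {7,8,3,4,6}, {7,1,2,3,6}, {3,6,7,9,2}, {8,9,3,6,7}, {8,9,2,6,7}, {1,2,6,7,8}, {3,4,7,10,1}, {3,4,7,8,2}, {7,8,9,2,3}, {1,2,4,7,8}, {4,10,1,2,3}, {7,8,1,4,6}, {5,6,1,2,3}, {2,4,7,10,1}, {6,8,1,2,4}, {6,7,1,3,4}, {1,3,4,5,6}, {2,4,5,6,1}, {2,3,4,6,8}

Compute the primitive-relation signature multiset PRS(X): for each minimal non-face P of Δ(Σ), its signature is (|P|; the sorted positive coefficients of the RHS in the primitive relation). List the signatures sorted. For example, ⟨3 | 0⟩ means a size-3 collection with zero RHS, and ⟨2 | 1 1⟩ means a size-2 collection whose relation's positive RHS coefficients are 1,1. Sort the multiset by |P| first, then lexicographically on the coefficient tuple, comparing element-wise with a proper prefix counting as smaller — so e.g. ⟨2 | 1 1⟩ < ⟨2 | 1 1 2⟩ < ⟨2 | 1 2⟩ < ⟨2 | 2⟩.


The 14 primitive collections of Σ (r=10, n=5):

  • {4,9}:  v_{4} + v_{9} = 0  ⇒ sig = ⟨2 | 0⟩
  • {1,9}:  v_{1} + v_{9} = v_{2} + v_{6} + v_{7}  ⇒ sig = ⟨2 | 1 1 1⟩
  • {5,8}:  v_{5} + v_{8} = v_{2} + v_{4} + v_{6}  ⇒ sig = ⟨2 | 1 1 1⟩
  • {8,10}:  v_{8} + v_{10} = v_{2} + v_{4} + v_{7}  ⇒ sig = ⟨2 | 1 1 1⟩
  • {5,9}:  v_{5} + v_{9} = v_{1} + v_{2} + v_{3} + v_{6}  ⇒ sig = ⟨2 | 1 1 1 1⟩
  • {9,10}:  v_{9} + v_{10} = v_{1} + v_{2} + v_{3} + v_{7}  ⇒ sig = ⟨2 | 1 1 1 1⟩
  • {5,10}:  v_{5} + v_{10} = 3·v_{1} + v_{2} + 2·v_{3} + v_{4}  ⇒ sig = ⟨2 | 1 1 2 3⟩
  • {5,7}:  v_{5} + v_{7} = 2·v_{1} + v_{3}  ⇒ sig = ⟨2 | 1 2⟩
  • {6,10}:  v_{6} + v_{10} = 2·v_{1} + v_{3}  ⇒ sig = ⟨2 | 1 2⟩
  • {1,3,8}:  v_{1} + v_{3} + v_{8} = 0  ⇒ sig = ⟨3 | 0⟩
  • {2,4,6,7}:  v_{2} + v_{4} + v_{6} + v_{7} = v_{1}  ⇒ sig = ⟨4 | 1⟩
  • {1,2,3,4,6}:  v_{1} + v_{2} + v_{3} + v_{4} + v_{6} = v_{5}  ⇒ sig = ⟨5 | 1⟩
  • {1,2,3,4,7}:  v_{1} + v_{2} + v_{3} + v_{4} + v_{7} = v_{10}  ⇒ sig = ⟨5 | 1⟩
  • {2,3,6,7,8}:  v_{2} + v_{3} + v_{6} + v_{7} + v_{8} = v_{9}  ⇒ sig = ⟨5 | 1⟩

Hence PRS(X_Σ) =
[⟨2 | 0⟩, ⟨2 | 1 1 1⟩, ⟨2 | 1 1 1⟩, ⟨2 | 1 1 1⟩, ⟨2 | 1 1 1 1⟩, ⟨2 | 1 1 1 1⟩, ⟨2 | 1 1 2 3⟩, ⟨2 | 1 2⟩, ⟨2 | 1 2⟩, ⟨3 | 0⟩, ⟨4 | 1⟩, ⟨5 | 1⟩, ⟨5 | 1⟩, ⟨5 | 1⟩]


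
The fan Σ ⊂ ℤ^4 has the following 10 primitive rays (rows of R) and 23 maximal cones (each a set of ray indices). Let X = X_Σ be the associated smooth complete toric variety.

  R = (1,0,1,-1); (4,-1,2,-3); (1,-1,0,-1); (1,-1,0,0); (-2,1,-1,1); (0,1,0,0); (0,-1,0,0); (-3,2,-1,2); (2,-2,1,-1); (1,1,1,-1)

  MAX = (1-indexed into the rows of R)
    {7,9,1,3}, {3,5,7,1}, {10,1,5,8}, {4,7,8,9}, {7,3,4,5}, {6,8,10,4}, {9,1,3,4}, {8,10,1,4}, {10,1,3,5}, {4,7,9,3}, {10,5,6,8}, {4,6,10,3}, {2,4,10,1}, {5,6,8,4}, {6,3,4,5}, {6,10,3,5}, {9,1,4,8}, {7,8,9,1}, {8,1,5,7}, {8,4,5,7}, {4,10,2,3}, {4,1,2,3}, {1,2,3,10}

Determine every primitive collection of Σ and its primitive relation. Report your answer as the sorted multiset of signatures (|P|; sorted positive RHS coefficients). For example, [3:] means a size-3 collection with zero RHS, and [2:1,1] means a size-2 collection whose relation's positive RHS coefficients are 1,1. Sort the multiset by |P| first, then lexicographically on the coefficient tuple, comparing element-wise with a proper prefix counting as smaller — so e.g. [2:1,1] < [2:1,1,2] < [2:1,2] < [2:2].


The 16 primitive collections of Σ (r=10, n=4):

  P={6,7}:  v_{6} + v_{7} = 0 ; sig = [2:]
  P={1,6}:  v_{1} + v_{6} = v_{10} ; sig = [2:1]
  P={2,8}:  v_{2} + v_{8} = v_{10} ; sig = [2:1]
  P={3,8}:  v_{3} + v_{8} = v_{5} ; sig = [2:1]
  P={5,9}:  v_{5} + v_{9} = v_{7} ; sig = [2:1]
  P={7,10}:  v_{7} + v_{10} = v_{1} ; sig = [2:1]
  P={2,5}:  v_{2} + v_{5} = v_{3} + v_{10} ; sig = [2:1,1]
  P={6,9}:  v_{6} + v_{9} = v_{1} + v_{4} ; sig = [2:1,1]
  P={2,6}:  v_{2} + v_{6} = v_{3} + v_{4} + 2·v_{10} ; sig = [2:1,1,2]
  P={2,7}:  v_{2} + v_{7} = 2·v_{1} + v_{3} + v_{4} ; sig = [2:1,1,2]
  P={9,10}:  v_{9} + v_{10} = 2·v_{1} + v_{4} ; sig = [2:1,2]
  P={2,9}:  v_{2} + v_{9} = 3·v_{1} + v_{3} + 2·v_{4} ; sig = [2:1,2,3]
  P={1,4,5}:  v_{1} + v_{4} + v_{5} = 0 ; sig = [3:]
  P={1,4,7}:  v_{1} + v_{4} + v_{7} = v_{9} ; sig = [3:1]
  P={4,5,10}:  v_{4} + v_{5} + v_{10} = v_{6} ; sig = [3:1]
  P={1,3,4,10}:  v_{1} + v_{3} + v_{4} + v_{10} = v_{2} ; sig = [4:1]

Hence PRS(X_Σ) =
    [2:]
    [2:1]
    [2:1]
    [2:1]
    [2:1]
    [2:1]
    [2:1,1]
    [2:1,1]
    [2:1,1,2]
    [2:1,1,2]
    [2:1,2]
    [2:1,2,3]
    [3:]
    [3:1]
    [3:1]
    [4:1]


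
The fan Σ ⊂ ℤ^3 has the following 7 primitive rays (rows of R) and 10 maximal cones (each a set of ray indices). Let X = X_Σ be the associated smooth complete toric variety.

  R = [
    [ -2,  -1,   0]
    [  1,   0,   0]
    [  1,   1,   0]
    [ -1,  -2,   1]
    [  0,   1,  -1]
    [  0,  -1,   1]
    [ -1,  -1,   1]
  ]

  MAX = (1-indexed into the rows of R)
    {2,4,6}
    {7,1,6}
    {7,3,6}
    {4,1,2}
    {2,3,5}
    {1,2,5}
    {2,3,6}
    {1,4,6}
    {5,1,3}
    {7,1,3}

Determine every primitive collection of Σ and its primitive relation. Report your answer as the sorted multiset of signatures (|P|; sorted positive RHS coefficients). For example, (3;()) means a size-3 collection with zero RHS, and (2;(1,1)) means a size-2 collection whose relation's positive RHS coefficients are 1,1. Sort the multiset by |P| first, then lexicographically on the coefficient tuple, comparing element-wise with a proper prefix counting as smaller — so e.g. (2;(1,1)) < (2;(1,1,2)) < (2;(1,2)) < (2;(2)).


9 collections generate NE(X_Σ); each relation:

  {5,6}:  v_{5} + v_{6} = 0  ⟹  sig = (2;())
  {2,7}:  v_{2} + v_{7} = v_{6}  ⟹  sig = (2;(1))
  {3,4}:  v_{3} + v_{4} = v_{6}  ⟹  sig = (2;(1))
  {4,5}:  v_{4} + v_{5} = v_{1} + v_{2}  ⟹  sig = (2;(1,1))
  {5,7}:  v_{5} + v_{7} = v_{1} + v_{3}  ⟹  sig = (2;(1,1))
  {4,7}:  v_{4} + v_{7} = v_{1} + 2·v_{6}  ⟹  sig = (2;(1,2))
  {1,2,3}:  v_{1} + v_{2} + v_{3} = 0  ⟹  sig = (3;())
  {1,2,6}:  v_{1} + v_{2} + v_{6} = v_{4}  ⟹  sig = (3;(1))
  {1,3,6}:  v_{1} + v_{3} + v_{6} = v_{7}  ⟹  sig = (3;(1))

so the primitive-relation signature multiset is
{ (2;()),  (2;(1)) ×2,  (2;(1,1)) ×2,  (2;(1,2)),  (3;()),  (3;(1)) ×2 }


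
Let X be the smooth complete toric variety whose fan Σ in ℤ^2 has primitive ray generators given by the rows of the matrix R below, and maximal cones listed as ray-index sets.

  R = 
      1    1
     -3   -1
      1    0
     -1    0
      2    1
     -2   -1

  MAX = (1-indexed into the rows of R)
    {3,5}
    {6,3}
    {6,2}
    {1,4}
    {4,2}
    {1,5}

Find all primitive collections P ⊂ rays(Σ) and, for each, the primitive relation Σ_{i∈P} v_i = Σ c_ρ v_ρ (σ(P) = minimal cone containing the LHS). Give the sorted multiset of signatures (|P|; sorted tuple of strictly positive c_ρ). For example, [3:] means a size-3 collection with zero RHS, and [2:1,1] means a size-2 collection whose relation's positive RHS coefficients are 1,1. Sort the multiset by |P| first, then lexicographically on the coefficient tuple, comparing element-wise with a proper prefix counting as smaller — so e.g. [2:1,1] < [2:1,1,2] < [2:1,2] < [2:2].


Σ has 9 primitive collections:

  P={3,4}:  v_{3} + v_{4} = 0  →  sig = [2:]
  P={5,6}:  v_{5} + v_{6} = 0  →  sig = [2:]
  P={1,3}:  v_{1} + v_{3} = v_{5}  →  sig = [2:1]
  P={1,6}:  v_{1} + v_{6} = v_{4}  →  sig = [2:1]
  P={2,3}:  v_{2} + v_{3} = v_{6}  →  sig = [2:1]
  P={2,5}:  v_{2} + v_{5} = v_{4}  →  sig = [2:1]
  P={4,5}:  v_{4} + v_{5} = v_{1}  →  sig = [2:1]
  P={4,6}:  v_{4} + v_{6} = v_{2}  →  sig = [2:1]
  P={1,2}:  v_{1} + v_{2} = 2·v_{4}  →  sig = [2:2]

Hence PRS(X_Σ) =
[[2:], [2:], [2:1], [2:1], [2:1], [2:1], [2:1], [2:1], [2:2]]


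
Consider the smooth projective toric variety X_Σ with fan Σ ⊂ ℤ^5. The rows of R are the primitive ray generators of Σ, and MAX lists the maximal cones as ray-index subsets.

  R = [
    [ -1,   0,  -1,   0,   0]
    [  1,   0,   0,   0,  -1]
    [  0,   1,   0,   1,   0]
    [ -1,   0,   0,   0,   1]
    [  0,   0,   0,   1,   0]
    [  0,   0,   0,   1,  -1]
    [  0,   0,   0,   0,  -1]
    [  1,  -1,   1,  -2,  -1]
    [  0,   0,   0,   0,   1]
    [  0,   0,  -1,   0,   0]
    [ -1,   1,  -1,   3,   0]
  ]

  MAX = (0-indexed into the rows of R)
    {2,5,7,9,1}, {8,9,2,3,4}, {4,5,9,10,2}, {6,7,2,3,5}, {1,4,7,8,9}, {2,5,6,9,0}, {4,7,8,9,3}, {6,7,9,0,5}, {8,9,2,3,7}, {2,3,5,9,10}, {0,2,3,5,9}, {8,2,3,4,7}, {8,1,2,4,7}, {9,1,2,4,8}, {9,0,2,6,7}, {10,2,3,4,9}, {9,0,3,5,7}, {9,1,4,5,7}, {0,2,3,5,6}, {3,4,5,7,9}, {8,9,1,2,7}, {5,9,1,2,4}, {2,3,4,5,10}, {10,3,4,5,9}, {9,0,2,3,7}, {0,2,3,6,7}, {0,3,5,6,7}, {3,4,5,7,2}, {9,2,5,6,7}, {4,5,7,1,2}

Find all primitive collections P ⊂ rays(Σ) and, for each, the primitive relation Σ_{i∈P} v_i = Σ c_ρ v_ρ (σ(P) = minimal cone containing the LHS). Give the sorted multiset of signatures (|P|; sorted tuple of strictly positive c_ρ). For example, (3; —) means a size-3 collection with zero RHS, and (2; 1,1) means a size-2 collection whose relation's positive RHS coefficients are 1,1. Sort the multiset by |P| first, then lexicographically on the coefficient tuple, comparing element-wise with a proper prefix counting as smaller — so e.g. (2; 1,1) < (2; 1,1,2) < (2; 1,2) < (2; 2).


18 minimal non-faces of Δ(Σ) (on 11 rays):

  P={1,3}:  v_{1} + v_{3} = 0  ⇒ sig = (2; —)
  P={6,8}:  v_{6} + v_{8} = 0  ⇒ sig = (2; —)
  P={4,6}:  v_{4} + v_{6} = v_{5}  ⇒ sig = (2; 1)
  P={5,8}:  v_{5} + v_{8} = v_{4}  ⇒ sig = (2; 1)
  P={7,10}:  v_{7} + v_{10} = v_{5}  ⇒ sig = (2; 1)
  P={0,1}:  v_{0} + v_{1} = v_{6} + v_{9}  ⇒ sig = (2; 1,1)
  P={0,8}:  v_{0} + v_{8} = v_{3} + v_{9}  ⇒ sig = (2; 1,1)
  P={0,4}:  v_{0} + v_{4} = v_{3} + v_{5} + v_{9}  ⇒ sig = (2; 1,1,1)
  P={1,6}:  v_{1} + v_{6} = v_{2} + v_{5} + v_{7} + v_{9}  ⇒ sig = (2; 1,1,1,1)
  P={1,10}:  v_{1} + v_{10} = v_{2} + v_{4} + v_{5} + v_{9}  ⇒ sig = (2; 1,1,1,1)
  P={6,10}:  v_{6} + v_{10} = v_{2} + v_{3} + 2·v_{5} + v_{9}  ⇒ sig = (2; 1,1,1,2)
  P={8,10}:  v_{8} + v_{10} = v_{2} + v_{3} + 2·v_{4} + v_{9}  ⇒ sig = (2; 1,1,1,2)
  P={0,10}:  v_{0} + v_{10} = v_{2} + 2·v_{3} + 2·v_{5} + 2·v_{9}  ⇒ sig = (2; 1,2,2,2)
  P={3,6,9}:  v_{3} + v_{6} + v_{9} = v_{0}  ⇒ sig = (3; 1)
  P={2,4,7,9}:  v_{2} + v_{4} + v_{7} + v_{9} = v_{1}  ⇒ sig = (4; 1)
  P={0,2,5,7}:  v_{0} + v_{2} + v_{5} + v_{7} = 2·v_{6}  ⇒ sig = (4; 2)
  P={2,3,4,5,9}:  v_{2} + v_{3} + v_{4} + v_{5} + v_{9} = v_{10}  ⇒ sig = (5; 1)
  P={2,3,5,7,9}:  v_{2} + v_{3} + v_{5} + v_{7} + v_{9} = v_{6}  ⇒ sig = (5; 1)

Hence PRS(X_Σ) =
    (2; —)
    (2; —)
    (2; 1)
    (2; 1)
    (2; 1)
    (2; 1,1)
    (2; 1,1)
    (2; 1,1,1)
    (2; 1,1,1,1)
    (2; 1,1,1,1)
    (2; 1,1,1,2)
    (2; 1,1,1,2)
    (2; 1,2,2,2)
    (3; 1)
    (4; 1)
    (4; 2)
    (5; 1)
    (5; 1)


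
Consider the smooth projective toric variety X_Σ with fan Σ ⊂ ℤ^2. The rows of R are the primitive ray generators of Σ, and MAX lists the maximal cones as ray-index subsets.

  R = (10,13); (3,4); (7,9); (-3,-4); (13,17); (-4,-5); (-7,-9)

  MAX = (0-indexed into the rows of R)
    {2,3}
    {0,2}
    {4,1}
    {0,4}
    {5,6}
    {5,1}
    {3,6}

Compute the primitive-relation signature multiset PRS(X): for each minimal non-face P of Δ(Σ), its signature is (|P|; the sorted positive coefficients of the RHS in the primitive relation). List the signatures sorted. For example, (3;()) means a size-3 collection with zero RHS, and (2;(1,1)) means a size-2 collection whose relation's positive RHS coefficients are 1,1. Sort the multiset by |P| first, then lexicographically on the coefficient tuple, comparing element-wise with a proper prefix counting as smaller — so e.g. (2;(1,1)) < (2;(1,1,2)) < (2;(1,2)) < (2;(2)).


Δ(Σ) — 7 vertices, 14 min non-faces:

  P={1,3}:  v_{1} + v_{3} = 0  ⇒ sig = (2;())
  P={2,6}:  v_{2} + v_{6} = 0  ⇒ sig = (2;())
  P={0,1}:  v_{0} + v_{1} = v_{4}  ⇒ sig = (2;(1))
  P={0,3}:  v_{0} + v_{3} = v_{2}  ⇒ sig = (2;(1))
  P={0,6}:  v_{0} + v_{6} = v_{1}  ⇒ sig = (2;(1))
  P={1,2}:  v_{1} + v_{2} = v_{0}  ⇒ sig = (2;(1))
  P={1,6}:  v_{1} + v_{6} = v_{5}  ⇒ sig = (2;(1))
  P={2,5}:  v_{2} + v_{5} = v_{1}  ⇒ sig = (2;(1))
  P={3,4}:  v_{3} + v_{4} = v_{0}  ⇒ sig = (2;(1))
  P={3,5}:  v_{3} + v_{5} = v_{6}  ⇒ sig = (2;(1))
  P={0,5}:  v_{0} + v_{5} = 2·v_{1}  ⇒ sig = (2;(2))
  P={2,4}:  v_{2} + v_{4} = 2·v_{0}  ⇒ sig = (2;(2))
  P={4,6}:  v_{4} + v_{6} = 2·v_{1}  ⇒ sig = (2;(2))
  P={4,5}:  v_{4} + v_{5} = 3·v_{1}  ⇒ sig = (2;(3))

Signatures (|P|; sorted positive RHS coefficients), sorted:
    (2;())
    (2;())
    (2;(1))
    (2;(1))
    (2;(1))
    (2;(1))
    (2;(1))
    (2;(1))
    (2;(1))
    (2;(1))
    (2;(2))
    (2;(2))
    (2;(2))
    (2;(3))


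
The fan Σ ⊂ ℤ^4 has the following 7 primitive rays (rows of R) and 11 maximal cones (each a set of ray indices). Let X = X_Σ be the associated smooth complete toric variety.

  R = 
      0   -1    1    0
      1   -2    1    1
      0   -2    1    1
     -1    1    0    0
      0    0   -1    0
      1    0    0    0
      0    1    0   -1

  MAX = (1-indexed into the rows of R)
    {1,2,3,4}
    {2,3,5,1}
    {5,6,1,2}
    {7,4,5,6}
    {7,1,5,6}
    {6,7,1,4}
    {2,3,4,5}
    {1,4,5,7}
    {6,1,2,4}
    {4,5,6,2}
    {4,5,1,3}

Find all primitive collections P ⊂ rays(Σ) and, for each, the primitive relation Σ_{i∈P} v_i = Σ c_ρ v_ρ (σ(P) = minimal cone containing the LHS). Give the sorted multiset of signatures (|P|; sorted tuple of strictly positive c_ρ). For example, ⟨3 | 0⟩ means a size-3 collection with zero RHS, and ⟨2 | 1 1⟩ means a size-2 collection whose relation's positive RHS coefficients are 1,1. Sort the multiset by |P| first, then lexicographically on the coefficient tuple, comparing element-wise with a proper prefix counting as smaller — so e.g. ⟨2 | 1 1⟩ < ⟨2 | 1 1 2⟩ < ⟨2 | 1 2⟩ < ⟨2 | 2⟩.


Primitive collections (5):

  • {3,6}:  v_{3} + v_{6} = v_{2} ; sig = ⟨2 | 1⟩
  • {3,7}:  v_{3} + v_{7} = v_{1} ; sig = ⟨2 | 1⟩
  • {2,7}:  v_{2} + v_{7} = v_{1} + v_{6} ; sig = ⟨2 | 1 1⟩
  • {1,4,5,6}:  v_{1} + v_{4} + v_{5} + v_{6} = 0 ; sig = ⟨4 | 0⟩
  • {1,2,4,5}:  v_{1} + v_{2} + v_{4} + v_{5} = v_{3} ; sig = ⟨4 | 1⟩

Hence PRS(X_Σ) =
{ ⟨2 | 1⟩ ×2,  ⟨2 | 1 1⟩,  ⟨4 | 0⟩,  ⟨4 | 1⟩ }


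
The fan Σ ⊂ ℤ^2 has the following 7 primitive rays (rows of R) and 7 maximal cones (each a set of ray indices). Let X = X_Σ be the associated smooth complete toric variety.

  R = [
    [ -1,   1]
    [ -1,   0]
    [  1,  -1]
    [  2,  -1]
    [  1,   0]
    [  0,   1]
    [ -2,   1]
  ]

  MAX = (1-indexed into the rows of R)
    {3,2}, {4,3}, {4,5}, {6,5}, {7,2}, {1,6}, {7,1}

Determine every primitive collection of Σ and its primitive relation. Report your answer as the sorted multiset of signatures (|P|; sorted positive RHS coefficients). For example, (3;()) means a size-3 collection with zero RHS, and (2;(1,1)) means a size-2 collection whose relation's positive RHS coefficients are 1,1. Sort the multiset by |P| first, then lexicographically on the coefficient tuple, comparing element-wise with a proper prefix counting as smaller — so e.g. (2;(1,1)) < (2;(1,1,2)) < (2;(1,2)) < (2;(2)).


Δ(Σ) — 7 vertices, 14 min non-faces:

  • {1,3}:  v_{1} + v_{3} = 0  so sig = (2;())
  • {2,5}:  v_{2} + v_{5} = 0  so sig = (2;())
  • {4,7}:  v_{4} + v_{7} = 0  so sig = (2;())
  • {1,2}:  v_{1} + v_{2} = v_{7}  so sig = (2;(1))
  • {1,4}:  v_{1} + v_{4} = v_{5}  so sig = (2;(1))
  • {1,5}:  v_{1} + v_{5} = v_{6}  so sig = (2;(1))
  • {2,4}:  v_{2} + v_{4} = v_{3}  so sig = (2;(1))
  • {2,6}:  v_{2} + v_{6} = v_{1}  so sig = (2;(1))
  • {3,5}:  v_{3} + v_{5} = v_{4}  so sig = (2;(1))
  • {3,6}:  v_{3} + v_{6} = v_{5}  so sig = (2;(1))
  • {3,7}:  v_{3} + v_{7} = v_{2}  so sig = (2;(1))
  • {5,7}:  v_{5} + v_{7} = v_{1}  so sig = (2;(1))
  • {4,6}:  v_{4} + v_{6} = 2·v_{5}  so sig = (2;(2))
  • {6,7}:  v_{6} + v_{7} = 2·v_{1}  so sig = (2;(2))

Signatures (|P|; sorted positive RHS coefficients), sorted:
    |P|=2: 14 collections, coeffs (), (), (), (1), (1), (1), (1), (1), (1), (1), (1), (1), (2), (2)


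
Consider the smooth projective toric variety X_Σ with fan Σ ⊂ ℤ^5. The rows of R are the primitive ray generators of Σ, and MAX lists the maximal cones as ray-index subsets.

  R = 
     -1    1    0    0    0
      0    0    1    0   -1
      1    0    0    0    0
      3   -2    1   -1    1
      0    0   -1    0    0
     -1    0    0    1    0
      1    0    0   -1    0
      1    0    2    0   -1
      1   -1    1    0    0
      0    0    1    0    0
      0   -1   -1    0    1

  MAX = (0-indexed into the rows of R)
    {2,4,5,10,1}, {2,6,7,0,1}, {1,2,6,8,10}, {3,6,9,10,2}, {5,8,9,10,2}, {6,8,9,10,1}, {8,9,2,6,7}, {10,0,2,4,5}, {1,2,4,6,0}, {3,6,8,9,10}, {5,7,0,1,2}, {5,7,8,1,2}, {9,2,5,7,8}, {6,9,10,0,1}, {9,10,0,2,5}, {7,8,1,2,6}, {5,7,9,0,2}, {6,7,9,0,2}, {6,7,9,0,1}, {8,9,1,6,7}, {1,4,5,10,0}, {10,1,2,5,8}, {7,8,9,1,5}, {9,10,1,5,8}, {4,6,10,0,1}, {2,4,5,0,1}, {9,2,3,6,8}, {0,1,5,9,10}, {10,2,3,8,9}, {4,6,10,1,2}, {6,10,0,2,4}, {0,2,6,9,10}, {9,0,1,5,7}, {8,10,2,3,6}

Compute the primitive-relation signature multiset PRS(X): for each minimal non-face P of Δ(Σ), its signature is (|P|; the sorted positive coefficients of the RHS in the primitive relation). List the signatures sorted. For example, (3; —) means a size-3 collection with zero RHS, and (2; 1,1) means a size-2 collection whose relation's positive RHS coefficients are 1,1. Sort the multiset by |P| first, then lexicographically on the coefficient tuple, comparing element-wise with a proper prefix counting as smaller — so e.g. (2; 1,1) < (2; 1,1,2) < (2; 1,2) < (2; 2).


Σ has 14 primitive collections:

  • {4,9}:  v_{4} + v_{9} = 0  ⇒ sig = (2; —)
  • {5,6}:  v_{5} + v_{6} = 0  ⇒ sig = (2; —)
  • {0,8}:  v_{0} + v_{8} = v_{9}  ⇒ sig = (2; 1)
  • {7,10}:  v_{7} + v_{10} = v_{8}  ⇒ sig = (2; 1)
  • {4,7}:  v_{4} + v_{7} = v_{1} + v_{2}  ⇒ sig = (2; 1,1)
  • {4,8}:  v_{4} + v_{8} = v_{1} + v_{2} + v_{10}  ⇒ sig = (2; 1,1,1)
  • {3,4}:  v_{3} + v_{4} = v_{2} + v_{6} + v_{8} + v_{10}  ⇒ sig = (2; 1,1,1,1)
  • {3,5}:  v_{3} + v_{5} = v_{2} + v_{8} + v_{9} + v_{10}  ⇒ sig = (2; 1,1,1,1)
  • {0,3}:  v_{0} + v_{3} = v_{2} + v_{6} + 2·v_{9} + v_{10}  ⇒ sig = (2; 1,1,1,2)
  • {3,7}:  v_{3} + v_{7} = v_{2} + v_{6} + 2·v_{8} + v_{9}  ⇒ sig = (2; 1,1,1,2)
  • {1,3}:  v_{1} + v_{3} = v_{6} + 2·v_{8}  ⇒ sig = (2; 1,2)
  • {1,2,9}:  v_{1} + v_{2} + v_{9} = v_{7}  ⇒ sig = (3; 1)
  • {0,1,2,10}:  v_{0} + v_{1} + v_{2} + v_{10} = 0  ⇒ sig = (4; —)
  • {2,6,8,9,10}:  v_{2} + v_{6} + v_{8} + v_{9} + v_{10} = v_{3}  ⇒ sig = (5; 1)

so the primitive-relation signature multiset is
[(2; —), (2; —), (2; 1), (2; 1), (2; 1,1), (2; 1,1,1), (2; 1,1,1,1), (2; 1,1,1,1), (2; 1,1,1,2), (2; 1,1,1,2), (2; 1,2), (3; 1), (4; —), (5; 1)]


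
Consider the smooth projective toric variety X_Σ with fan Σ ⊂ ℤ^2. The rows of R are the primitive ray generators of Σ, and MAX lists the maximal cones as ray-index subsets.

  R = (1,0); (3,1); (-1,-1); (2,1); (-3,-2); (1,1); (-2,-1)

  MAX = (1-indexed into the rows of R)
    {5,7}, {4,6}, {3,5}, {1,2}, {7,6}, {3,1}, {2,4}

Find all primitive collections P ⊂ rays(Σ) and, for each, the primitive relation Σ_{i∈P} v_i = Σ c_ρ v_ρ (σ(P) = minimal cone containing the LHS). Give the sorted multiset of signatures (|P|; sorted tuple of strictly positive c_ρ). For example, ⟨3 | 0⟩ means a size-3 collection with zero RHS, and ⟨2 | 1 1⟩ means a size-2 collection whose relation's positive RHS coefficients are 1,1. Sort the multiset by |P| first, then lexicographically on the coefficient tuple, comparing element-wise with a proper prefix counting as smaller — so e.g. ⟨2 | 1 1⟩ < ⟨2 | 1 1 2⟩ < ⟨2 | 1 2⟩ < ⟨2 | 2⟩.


|primitive collections| = 14. Relations:

  P={3,6}:  v_{3} + v_{6} = 0  ⇒ sig = ⟨2 | 0⟩
  P={4,7}:  v_{4} + v_{7} = 0  ⇒ sig = ⟨2 | 0⟩
  P={1,4}:  v_{1} + v_{4} = v_{2}  ⇒ sig = ⟨2 | 1⟩
  P={1,6}:  v_{1} + v_{6} = v_{4}  ⇒ sig = ⟨2 | 1⟩
  P={1,7}:  v_{1} + v_{7} = v_{3}  ⇒ sig = ⟨2 | 1⟩
  P={2,7}:  v_{2} + v_{7} = v_{1}  ⇒ sig = ⟨2 | 1⟩
  P={3,4}:  v_{3} + v_{4} = v_{1}  ⇒ sig = ⟨2 | 1⟩
  P={3,7}:  v_{3} + v_{7} = v_{5}  ⇒ sig = ⟨2 | 1⟩
  P={4,5}:  v_{4} + v_{5} = v_{3}  ⇒ sig = ⟨2 | 1⟩
  P={5,6}:  v_{5} + v_{6} = v_{7}  ⇒ sig = ⟨2 | 1⟩
  P={2,5}:  v_{2} + v_{5} = v_{1} + v_{3}  ⇒ sig = ⟨2 | 1 1⟩
  P={1,5}:  v_{1} + v_{5} = 2·v_{3}  ⇒ sig = ⟨2 | 2⟩
  P={2,3}:  v_{2} + v_{3} = 2·v_{1}  ⇒ sig = ⟨2 | 2⟩
  P={2,6}:  v_{2} + v_{6} = 2·v_{4}  ⇒ sig = ⟨2 | 2⟩

Hence PRS(X_Σ) =
[⟨2 | 0⟩, ⟨2 | 0⟩, ⟨2 | 1⟩, ⟨2 | 1⟩, ⟨2 | 1⟩, ⟨2 | 1⟩, ⟨2 | 1⟩, ⟨2 | 1⟩, ⟨2 | 1⟩, ⟨2 | 1⟩, ⟨2 | 1 1⟩, ⟨2 | 2⟩, ⟨2 | 2⟩, ⟨2 | 2⟩]


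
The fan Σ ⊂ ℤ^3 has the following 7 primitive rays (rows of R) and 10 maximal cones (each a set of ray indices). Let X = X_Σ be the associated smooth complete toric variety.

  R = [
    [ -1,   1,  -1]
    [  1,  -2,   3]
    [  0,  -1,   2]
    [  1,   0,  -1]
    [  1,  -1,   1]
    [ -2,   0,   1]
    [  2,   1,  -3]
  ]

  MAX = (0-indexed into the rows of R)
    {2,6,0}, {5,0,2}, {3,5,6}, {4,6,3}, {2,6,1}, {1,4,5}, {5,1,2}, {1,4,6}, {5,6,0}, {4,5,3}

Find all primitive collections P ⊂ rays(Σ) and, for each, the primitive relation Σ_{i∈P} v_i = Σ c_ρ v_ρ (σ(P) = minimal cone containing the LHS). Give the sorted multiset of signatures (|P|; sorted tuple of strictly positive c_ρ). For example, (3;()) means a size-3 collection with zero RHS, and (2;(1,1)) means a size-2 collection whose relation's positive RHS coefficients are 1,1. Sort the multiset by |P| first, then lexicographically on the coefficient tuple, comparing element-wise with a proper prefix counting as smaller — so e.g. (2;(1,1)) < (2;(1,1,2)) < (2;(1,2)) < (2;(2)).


Minimal non-faces — 9 found among 7 rays, 10 max cones:

  P = {0,4}:  v_{0} + v_{4} = 0 ; sig = (2;())
  P = {0,1}:  v_{0} + v_{1} = v_{2} ; sig = (2;(1))
  P = {2,3}:  v_{2} + v_{3} = v_{4} ; sig = (2;(1))
  P = {2,4}:  v_{2} + v_{4} = v_{1} ; sig = (2;(1))
  P = {0,3}:  v_{0} + v_{3} = v_{5} + v_{6} ; sig = (2;(1,1))
  P = {1,3}:  v_{1} + v_{3} = 2·v_{4} ; sig = (2;(2))
  P = {2,5,6}:  v_{2} + v_{5} + v_{6} = 0 ; sig = (3;())
  P = {1,5,6}:  v_{1} + v_{5} + v_{6} = v_{4} ; sig = (3;(1))
  P = {4,5,6}:  v_{4} + v_{5} + v_{6} = v_{3} ; sig = (3;(1))

Hence PRS(X_Σ) =
    (2;())
    (2;(1))
    (2;(1))
    (2;(1))
    (2;(1,1))
    (2;(2))
    (3;())
    (3;(1))
    (3;(1))


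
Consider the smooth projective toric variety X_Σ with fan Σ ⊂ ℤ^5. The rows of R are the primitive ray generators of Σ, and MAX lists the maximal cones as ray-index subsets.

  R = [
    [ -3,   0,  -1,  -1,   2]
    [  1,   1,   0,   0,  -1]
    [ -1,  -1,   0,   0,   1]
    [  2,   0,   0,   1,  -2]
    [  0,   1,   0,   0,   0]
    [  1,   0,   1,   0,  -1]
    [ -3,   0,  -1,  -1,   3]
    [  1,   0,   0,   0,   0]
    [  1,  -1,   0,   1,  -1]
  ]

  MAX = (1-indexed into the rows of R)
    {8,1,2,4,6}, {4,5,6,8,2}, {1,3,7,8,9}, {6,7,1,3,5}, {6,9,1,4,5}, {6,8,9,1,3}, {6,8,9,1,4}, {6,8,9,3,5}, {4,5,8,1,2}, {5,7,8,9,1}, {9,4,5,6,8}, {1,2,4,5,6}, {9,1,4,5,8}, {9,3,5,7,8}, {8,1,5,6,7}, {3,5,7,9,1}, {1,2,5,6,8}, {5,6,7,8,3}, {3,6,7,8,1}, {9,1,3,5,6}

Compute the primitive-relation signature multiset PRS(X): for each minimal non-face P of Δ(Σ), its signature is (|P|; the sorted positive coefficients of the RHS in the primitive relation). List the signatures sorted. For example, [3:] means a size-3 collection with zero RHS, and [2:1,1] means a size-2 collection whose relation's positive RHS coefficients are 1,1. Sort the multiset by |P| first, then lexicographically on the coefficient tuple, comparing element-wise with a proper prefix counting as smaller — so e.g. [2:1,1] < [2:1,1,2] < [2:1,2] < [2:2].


Δ(Σ) — 9 vertices, 9 min non-faces:

  {2,3}:  v_{2} + v_{3} = 0  →  sig = [2:]
  {2,9}:  v_{2} + v_{9} = v_{4}  →  sig = [2:1]
  {3,4}:  v_{3} + v_{4} = v_{9}  →  sig = [2:1]
  {2,7}:  v_{2} + v_{7} = v_{1} + v_{5} + v_{8}  →  sig = [2:1,1,1]
  {4,7}:  v_{4} + v_{7} = v_{1} + v_{5} + v_{8} + v_{9}  →  sig = [2:1,1,1,1]
  {6,7,9}:  v_{6} + v_{7} + v_{9} = v_{3}  →  sig = [3:1]
  {1,3,5,8}:  v_{1} + v_{3} + v_{5} + v_{8} = v_{7}  →  sig = [4:1]
  {1,5,6,8,9}:  v_{1} + v_{5} + v_{6} + v_{8} + v_{9} = 0  →  sig = [5:]
  {1,4,5,6,8}:  v_{1} + v_{4} + v_{5} + v_{6} + v_{8} = v_{2}  →  sig = [5:1]

Hence PRS(X_Σ) =
    [2:]
    [2:1]
    [2:1]
    [2:1,1,1]
    [2:1,1,1,1]
    [3:1]
    [4:1]
    [5:]
    [5:1]


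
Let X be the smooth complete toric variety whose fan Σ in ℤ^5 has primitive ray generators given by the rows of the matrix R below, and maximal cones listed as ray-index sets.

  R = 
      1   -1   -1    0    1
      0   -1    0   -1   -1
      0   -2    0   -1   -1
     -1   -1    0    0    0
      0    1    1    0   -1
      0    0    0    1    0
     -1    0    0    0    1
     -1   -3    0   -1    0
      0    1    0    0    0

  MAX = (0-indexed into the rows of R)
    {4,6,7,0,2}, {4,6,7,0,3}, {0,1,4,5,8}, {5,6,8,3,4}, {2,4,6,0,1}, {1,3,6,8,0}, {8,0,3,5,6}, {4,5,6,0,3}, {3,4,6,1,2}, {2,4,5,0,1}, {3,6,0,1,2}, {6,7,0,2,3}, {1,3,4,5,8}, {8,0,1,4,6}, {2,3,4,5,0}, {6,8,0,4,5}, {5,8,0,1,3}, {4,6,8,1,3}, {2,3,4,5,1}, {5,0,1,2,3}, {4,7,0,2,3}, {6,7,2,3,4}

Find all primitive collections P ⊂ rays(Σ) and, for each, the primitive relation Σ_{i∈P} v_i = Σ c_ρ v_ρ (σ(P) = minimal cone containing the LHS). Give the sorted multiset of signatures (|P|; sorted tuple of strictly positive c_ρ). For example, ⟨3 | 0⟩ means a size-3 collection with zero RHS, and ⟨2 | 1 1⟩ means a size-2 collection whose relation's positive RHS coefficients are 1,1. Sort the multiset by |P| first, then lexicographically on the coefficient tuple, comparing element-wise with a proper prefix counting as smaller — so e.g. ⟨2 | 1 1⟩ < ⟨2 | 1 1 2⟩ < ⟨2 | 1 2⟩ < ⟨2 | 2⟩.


The 9 primitive collections of Σ (r=9, n=5):

  P = {2,8}:  v_{2} + v_{8} = v_{1}  ⟹  sig = ⟨2 | 1⟩
  P = {7,8}:  v_{7} + v_{8} = v_{2} + v_{6}  ⟹  sig = ⟨2 | 1 1⟩
  P = {1,7}:  v_{1} + v_{7} = 2·v_{2} + v_{6}  ⟹  sig = ⟨2 | 1 2⟩
  P = {5,7}:  v_{5} + v_{7} = 2·v_{0} + 3·v_{3} + 2·v_{4}  ⟹  sig = ⟨2 | 2 2 3⟩
  P = {1,5,6}:  v_{1} + v_{5} + v_{6} = v_{3}  ⟹  sig = ⟨3 | 1⟩
  P = {2,5,6}:  v_{2} + v_{5} + v_{6} = v_{0} + 2·v_{3} + v_{4}  ⟹  sig = ⟨3 | 1 1 2⟩
  P = {0,3,4,8}:  v_{0} + v_{3} + v_{4} + v_{8} = 0  ⟹  sig = ⟨4 | 0⟩
  P = {0,1,3,4}:  v_{0} + v_{1} + v_{3} + v_{4} = v_{2}  ⟹  sig = ⟨4 | 1⟩
  P = {0,2,3,4,6}:  v_{0} + v_{2} + v_{3} + v_{4} + v_{6} = v_{7}  ⟹  sig = ⟨5 | 1⟩

Signatures (|P|; sorted positive RHS coefficients), sorted:
    ⟨2 | 1⟩
    ⟨2 | 1 1⟩
    ⟨2 | 1 2⟩
    ⟨2 | 2 2 3⟩
    ⟨3 | 1⟩
    ⟨3 | 1 1 2⟩
    ⟨4 | 0⟩
    ⟨4 | 1⟩
    ⟨5 | 1⟩


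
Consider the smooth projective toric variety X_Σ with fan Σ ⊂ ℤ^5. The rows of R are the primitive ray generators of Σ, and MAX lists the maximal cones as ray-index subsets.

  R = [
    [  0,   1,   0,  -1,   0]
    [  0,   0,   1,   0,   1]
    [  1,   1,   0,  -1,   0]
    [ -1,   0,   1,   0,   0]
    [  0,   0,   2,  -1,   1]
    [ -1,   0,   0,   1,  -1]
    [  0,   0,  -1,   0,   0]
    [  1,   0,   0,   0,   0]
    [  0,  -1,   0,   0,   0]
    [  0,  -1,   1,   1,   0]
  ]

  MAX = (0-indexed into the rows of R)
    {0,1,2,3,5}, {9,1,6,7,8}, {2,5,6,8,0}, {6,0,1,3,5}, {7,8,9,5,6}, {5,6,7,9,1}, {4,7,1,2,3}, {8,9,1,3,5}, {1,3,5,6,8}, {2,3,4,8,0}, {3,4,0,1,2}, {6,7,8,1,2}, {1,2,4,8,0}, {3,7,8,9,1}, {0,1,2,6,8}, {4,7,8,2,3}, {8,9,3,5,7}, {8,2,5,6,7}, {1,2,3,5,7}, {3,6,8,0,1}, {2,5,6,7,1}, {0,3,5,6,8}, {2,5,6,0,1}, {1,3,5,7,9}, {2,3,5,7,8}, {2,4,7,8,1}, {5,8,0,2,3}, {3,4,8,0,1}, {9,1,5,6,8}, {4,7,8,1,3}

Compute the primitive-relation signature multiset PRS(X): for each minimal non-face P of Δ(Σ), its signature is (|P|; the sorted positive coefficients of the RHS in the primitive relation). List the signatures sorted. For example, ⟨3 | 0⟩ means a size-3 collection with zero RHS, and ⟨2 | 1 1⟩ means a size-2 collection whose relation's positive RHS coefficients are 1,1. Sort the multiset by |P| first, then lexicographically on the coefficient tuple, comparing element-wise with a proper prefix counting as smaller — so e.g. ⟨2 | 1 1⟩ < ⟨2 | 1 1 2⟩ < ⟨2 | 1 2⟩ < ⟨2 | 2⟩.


Δ(Σ) — 10 vertices, 13 min non-faces:

  • {0,7}:  v_{0} + v_{7} = v_{2}  ⟹  sig = ⟨2 | 1⟩
  • {0,9}:  v_{0} + v_{9} = v_{3} + v_{7}  ⟹  sig = ⟨2 | 1 1⟩
  • {4,6}:  v_{4} + v_{6} = v_{0} + v_{1} + v_{8}  ⟹  sig = ⟨2 | 1 1 1⟩
  • {4,9}:  v_{4} + v_{9} = v_{1} + 2·v_{3} + 2·v_{7} + v_{8}  ⟹  sig = ⟨2 | 1 1 2 2⟩
  • {2,9}:  v_{2} + v_{9} = v_{3} + 2·v_{7}  ⟹  sig = ⟨2 | 1 2⟩
  • {4,5}:  v_{4} + v_{5} = 2·v_{3} + v_{7}  ⟹  sig = ⟨2 | 1 2⟩
  • {3,6,7}:  v_{3} + v_{6} + v_{7} = 0  ⟹  sig = ⟨3 | 0⟩
  • {2,3,6}:  v_{2} + v_{3} + v_{6} = v_{0}  ⟹  sig = ⟨3 | 1⟩
  • {3,6,9}:  v_{3} + v_{6} + v_{9} = v_{1} + v_{5} + v_{8}  ⟹  sig = ⟨3 | 1 1 1⟩
  • {0,1,5,8}:  v_{0} + v_{1} + v_{5} + v_{8} = v_{3}  ⟹  sig = ⟨4 | 1⟩
  • {1,2,3,8}:  v_{1} + v_{2} + v_{3} + v_{8} = v_{4}  ⟹  sig = ⟨4 | 1⟩
  • {1,5,7,8}:  v_{1} + v_{5} + v_{7} + v_{8} = v_{9}  ⟹  sig = ⟨4 | 1⟩
  • {1,2,5,8}:  v_{1} + v_{2} + v_{5} + v_{8} = v_{3} + v_{7}  ⟹  sig = ⟨4 | 1 1⟩

Signatures (|P|; sorted positive RHS coefficients), sorted:
    ⟨2 | 1⟩
    ⟨2 | 1 1⟩
    ⟨2 | 1 1 1⟩
    ⟨2 | 1 1 2 2⟩
    ⟨2 | 1 2⟩
    ⟨2 | 1 2⟩
    ⟨3 | 0⟩
    ⟨3 | 1⟩
    ⟨3 | 1 1 1⟩
    ⟨4 | 1⟩
    ⟨4 | 1⟩
    ⟨4 | 1⟩
    ⟨4 | 1 1⟩
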